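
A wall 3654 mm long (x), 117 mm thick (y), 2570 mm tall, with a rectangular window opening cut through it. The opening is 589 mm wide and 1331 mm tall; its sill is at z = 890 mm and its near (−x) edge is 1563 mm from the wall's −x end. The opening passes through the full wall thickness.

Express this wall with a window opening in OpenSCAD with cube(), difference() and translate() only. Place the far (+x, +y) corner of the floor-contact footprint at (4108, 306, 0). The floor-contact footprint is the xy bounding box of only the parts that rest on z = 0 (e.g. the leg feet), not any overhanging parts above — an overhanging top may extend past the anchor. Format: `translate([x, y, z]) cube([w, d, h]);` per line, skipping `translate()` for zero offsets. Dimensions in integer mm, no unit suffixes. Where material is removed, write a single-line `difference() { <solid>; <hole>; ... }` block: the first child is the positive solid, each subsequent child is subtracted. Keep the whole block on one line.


difference() { translate([454, 189, 0]) cube([3654, 117, 2570]); translate([2017, 189, 890]) cube([589, 117, 1331]); }


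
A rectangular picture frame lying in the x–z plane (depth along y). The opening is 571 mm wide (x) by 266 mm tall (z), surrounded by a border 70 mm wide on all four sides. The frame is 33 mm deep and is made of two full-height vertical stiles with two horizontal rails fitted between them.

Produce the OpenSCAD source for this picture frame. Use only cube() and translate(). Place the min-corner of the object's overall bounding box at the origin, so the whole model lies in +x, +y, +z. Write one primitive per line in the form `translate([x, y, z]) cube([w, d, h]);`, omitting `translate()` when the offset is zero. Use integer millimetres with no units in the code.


cube([70, 33, 406]);
translate([641, 0, 0]) cube([70, 33, 406]);
translate([70, 0, 0]) cube([571, 33, 70]);
translate([70, 0, 336]) cube([571, 33, 70]);


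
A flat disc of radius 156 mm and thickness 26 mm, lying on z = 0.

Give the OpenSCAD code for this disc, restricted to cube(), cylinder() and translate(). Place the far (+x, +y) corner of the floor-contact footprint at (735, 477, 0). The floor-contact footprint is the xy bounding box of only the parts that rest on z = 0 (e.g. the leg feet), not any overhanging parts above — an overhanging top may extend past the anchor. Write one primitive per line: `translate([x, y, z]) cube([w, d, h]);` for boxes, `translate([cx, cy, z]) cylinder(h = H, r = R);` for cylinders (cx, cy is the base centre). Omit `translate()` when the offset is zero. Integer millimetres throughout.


translate([579, 321, 0]) cylinder(h = 26, r = 156);


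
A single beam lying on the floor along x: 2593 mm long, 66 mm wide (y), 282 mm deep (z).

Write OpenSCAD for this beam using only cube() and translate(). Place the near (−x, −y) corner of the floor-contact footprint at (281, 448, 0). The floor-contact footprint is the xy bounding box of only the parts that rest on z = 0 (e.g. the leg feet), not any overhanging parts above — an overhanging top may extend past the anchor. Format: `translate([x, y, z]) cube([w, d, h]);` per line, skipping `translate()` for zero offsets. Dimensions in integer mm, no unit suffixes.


translate([281, 448, 0]) cube([2593, 66, 282]);


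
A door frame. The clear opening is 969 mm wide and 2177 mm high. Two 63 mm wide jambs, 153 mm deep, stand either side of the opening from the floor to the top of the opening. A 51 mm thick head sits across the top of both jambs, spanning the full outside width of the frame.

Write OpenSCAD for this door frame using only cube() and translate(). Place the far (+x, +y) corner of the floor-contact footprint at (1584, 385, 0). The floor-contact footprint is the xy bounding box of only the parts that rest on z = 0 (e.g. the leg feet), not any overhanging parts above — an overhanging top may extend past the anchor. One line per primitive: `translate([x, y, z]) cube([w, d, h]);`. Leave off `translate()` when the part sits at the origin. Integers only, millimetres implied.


translate([489, 232, 0]) cube([63, 153, 2177]);
translate([1521, 232, 0]) cube([63, 153, 2177]);
translate([489, 232, 2177]) cube([1095, 153, 51]);


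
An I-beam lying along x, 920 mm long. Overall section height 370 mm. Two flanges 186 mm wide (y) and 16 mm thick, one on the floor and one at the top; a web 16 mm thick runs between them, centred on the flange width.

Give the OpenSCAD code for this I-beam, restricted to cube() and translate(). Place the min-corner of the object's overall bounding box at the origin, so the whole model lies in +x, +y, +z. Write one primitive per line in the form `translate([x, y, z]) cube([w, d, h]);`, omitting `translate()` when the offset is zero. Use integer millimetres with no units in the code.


cube([920, 186, 16]);
translate([0, 85, 16]) cube([920, 16, 338]);
translate([0, 0, 354]) cube([920, 186, 16]);


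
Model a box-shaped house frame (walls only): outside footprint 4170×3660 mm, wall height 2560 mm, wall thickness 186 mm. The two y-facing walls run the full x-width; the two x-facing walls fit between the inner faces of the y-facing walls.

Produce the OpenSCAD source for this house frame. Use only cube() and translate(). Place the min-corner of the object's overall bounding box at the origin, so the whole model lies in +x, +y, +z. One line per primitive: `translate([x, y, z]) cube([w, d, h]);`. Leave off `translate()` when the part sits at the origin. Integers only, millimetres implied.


cube([4170, 186, 2560]);
translate([0, 3474, 0]) cube([4170, 186, 2560]);
translate([0, 186, 0]) cube([186, 3288, 2560]);
translate([3984, 186, 0]) cube([186, 3288, 2560]);


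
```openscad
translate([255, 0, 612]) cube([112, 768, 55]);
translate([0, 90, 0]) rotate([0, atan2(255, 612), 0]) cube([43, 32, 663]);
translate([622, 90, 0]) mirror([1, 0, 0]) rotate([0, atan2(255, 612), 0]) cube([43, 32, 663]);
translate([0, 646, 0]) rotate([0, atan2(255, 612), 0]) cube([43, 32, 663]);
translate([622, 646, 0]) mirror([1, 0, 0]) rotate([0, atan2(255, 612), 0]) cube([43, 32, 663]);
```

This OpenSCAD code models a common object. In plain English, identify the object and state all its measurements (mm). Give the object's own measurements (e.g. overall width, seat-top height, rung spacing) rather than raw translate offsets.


A sawhorse. A 112×768×55 mm beam (x, y, z) sits on two A-frame leg pairs. Each pair is two raked legs of 43×32 mm section (32 mm along y) splaying symmetrically in x. Each leg rises 612 mm vertically over 255 mm of horizontal reach and is 663 mm long along its own axis. Every leg's outer bottom edge rests on the floor and its outer top edge meets a bottom edge of the beam — the left legs (tilting toward +x) meet the beam's −x bottom edge, the right legs (their mirror images, tilting toward −x) meet its +x bottom edge — so the leg tops tuck under the beam, the beam's underside is 612 mm above the floor, and the feet are 622 mm apart outside-to-outside with the beam centred between them. The two leg pairs are set in 90 mm from either end of the beam.


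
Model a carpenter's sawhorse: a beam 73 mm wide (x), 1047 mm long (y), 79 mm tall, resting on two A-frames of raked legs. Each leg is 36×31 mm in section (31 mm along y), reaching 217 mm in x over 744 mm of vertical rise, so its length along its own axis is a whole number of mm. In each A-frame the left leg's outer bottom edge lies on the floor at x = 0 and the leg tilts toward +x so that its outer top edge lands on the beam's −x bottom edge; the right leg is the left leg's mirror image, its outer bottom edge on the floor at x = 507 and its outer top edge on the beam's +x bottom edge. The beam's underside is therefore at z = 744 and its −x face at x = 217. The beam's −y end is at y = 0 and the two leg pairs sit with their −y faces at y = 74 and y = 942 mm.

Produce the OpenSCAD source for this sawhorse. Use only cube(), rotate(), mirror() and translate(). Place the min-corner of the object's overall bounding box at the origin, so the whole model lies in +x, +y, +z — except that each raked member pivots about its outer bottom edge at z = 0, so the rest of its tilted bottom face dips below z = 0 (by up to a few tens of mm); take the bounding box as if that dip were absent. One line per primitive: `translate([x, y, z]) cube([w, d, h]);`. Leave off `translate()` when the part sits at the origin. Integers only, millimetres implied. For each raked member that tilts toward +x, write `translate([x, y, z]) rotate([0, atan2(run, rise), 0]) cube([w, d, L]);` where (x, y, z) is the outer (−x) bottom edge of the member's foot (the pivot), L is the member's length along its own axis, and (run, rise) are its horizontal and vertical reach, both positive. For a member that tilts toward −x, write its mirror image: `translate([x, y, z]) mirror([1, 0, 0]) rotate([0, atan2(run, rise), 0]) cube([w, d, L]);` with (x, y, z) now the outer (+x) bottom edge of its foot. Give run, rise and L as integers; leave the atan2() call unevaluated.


translate([217, 0, 744]) cube([73, 1047, 79]);
translate([0, 74, 0]) rotate([0, atan2(217, 744), 0]) cube([36, 31, 775]);
translate([507, 74, 0]) mirror([1, 0, 0]) rotate([0, atan2(217, 744), 0]) cube([36, 31, 775]);
translate([0, 942, 0]) rotate([0, atan2(217, 744), 0]) cube([36, 31, 775]);
translate([507, 942, 0]) mirror([1, 0, 0]) rotate([0, atan2(217, 744), 0]) cube([36, 31, 775]);


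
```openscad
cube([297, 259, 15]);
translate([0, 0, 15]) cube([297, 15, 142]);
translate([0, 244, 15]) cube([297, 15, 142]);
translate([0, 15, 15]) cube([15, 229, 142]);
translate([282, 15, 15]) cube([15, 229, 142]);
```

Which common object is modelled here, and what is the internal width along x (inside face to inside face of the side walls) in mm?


An open box. The internal width is 267 mm.

A 297×259 base slab with four walls standing on it — an open box. The base is 297 mm wide and the walls are 15 mm thick, so the internal width is 297 − 2 × 15 = 267 mm.


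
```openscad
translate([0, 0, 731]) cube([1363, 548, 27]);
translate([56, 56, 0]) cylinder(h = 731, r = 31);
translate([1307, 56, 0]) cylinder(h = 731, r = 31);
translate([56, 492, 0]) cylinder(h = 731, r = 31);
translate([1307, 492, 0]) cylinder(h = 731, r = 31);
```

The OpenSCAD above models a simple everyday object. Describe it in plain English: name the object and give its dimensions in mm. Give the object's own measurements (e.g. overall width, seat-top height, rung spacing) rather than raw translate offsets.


A table: top 1363 mm (x) × 548 mm (y), 27 mm thick, upper face at z = 758 mm, on four round legs of 62 mm diameter, each leg's bounding box inset 25 mm from the nearest pair of top edges from z = 0 to the bottom of the top.


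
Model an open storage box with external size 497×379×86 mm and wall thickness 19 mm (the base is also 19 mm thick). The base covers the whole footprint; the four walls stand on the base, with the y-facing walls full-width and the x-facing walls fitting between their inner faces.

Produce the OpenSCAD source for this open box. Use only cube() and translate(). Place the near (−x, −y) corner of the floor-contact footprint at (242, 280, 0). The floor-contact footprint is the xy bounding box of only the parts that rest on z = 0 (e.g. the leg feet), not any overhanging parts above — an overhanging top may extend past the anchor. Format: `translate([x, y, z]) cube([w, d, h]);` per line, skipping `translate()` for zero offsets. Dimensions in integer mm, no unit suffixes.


translate([242, 280, 0]) cube([497, 379, 19]);
translate([242, 280, 19]) cube([497, 19, 67]);
translate([242, 640, 19]) cube([497, 19, 67]);
translate([242, 299, 19]) cube([19, 341, 67]);
translate([720, 299, 19]) cube([19, 341, 67]);


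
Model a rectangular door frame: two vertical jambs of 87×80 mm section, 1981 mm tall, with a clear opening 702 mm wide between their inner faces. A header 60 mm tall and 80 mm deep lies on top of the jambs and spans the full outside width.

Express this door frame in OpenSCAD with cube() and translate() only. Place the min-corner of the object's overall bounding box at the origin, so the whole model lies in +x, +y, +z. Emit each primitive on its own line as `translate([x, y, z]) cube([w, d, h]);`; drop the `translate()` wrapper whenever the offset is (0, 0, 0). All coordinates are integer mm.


cube([87, 80, 1981]);
translate([789, 0, 0]) cube([87, 80, 1981]);
translate([0, 0, 1981]) cube([876, 80, 60]);


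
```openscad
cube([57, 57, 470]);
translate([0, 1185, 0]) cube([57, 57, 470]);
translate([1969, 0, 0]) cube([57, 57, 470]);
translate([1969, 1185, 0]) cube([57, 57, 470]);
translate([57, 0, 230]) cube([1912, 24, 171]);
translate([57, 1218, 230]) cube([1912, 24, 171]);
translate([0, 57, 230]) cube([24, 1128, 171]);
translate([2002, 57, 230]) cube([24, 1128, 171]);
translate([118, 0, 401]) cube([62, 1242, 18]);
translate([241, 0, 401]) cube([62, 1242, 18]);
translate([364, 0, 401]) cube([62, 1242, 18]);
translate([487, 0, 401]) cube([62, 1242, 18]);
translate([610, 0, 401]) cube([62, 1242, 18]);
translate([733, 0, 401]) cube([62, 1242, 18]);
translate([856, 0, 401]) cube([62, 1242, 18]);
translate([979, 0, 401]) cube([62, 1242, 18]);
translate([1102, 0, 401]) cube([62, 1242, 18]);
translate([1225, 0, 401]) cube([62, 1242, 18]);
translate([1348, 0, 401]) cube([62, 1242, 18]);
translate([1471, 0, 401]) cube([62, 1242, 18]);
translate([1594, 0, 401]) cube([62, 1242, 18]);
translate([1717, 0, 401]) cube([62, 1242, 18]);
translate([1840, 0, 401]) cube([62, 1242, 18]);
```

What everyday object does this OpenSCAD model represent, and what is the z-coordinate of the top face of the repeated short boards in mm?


A bed frame. The slat-top height is 419 mm.

Four posts, four rails, and a row of slats — a bed frame. Slats sit on the rails at z = 230 + 171 = 401; with slat thickness 18, the top is 419 mm.


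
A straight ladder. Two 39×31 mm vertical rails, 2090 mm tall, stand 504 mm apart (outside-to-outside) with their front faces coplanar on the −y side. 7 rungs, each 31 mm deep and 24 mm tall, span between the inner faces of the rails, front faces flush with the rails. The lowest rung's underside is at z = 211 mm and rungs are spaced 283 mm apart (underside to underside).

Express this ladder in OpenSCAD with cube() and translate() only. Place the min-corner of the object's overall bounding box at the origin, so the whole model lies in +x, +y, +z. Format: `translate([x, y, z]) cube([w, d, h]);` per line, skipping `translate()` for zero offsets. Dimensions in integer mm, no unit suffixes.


cube([39, 31, 2090]);
translate([465, 0, 0]) cube([39, 31, 2090]);
translate([39, 0, 211]) cube([426, 31, 24]);
translate([39, 0, 494]) cube([426, 31, 24]);
translate([39, 0, 777]) cube([426, 31, 24]);
translate([39, 0, 1060]) cube([426, 31, 24]);
translate([39, 0, 1343]) cube([426, 31, 24]);
translate([39, 0, 1626]) cube([426, 31, 24]);
translate([39, 0, 1909]) cube([426, 31, 24]);


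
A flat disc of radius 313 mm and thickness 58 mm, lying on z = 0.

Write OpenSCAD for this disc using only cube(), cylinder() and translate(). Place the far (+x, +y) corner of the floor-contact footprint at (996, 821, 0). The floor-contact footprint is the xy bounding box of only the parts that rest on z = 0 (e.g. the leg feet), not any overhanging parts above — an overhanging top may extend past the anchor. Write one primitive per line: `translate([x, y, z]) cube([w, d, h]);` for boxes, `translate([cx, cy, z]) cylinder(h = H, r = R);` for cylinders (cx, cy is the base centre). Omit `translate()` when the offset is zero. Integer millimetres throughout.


translate([683, 508, 0]) cylinder(h = 58, r = 313);


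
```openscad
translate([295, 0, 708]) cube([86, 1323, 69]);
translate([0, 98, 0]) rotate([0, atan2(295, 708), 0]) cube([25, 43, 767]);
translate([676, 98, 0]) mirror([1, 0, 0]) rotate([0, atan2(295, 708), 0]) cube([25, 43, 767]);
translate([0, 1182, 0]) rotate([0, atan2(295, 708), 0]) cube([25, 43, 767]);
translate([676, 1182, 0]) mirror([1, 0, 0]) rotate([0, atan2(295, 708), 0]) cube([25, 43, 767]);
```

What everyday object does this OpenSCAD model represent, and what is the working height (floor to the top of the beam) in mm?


A sawhorse. The overall height is 777 mm.

A beam across two mirrored pairs of raked legs — a sawhorse. The beam's underside is at z = 708 (matching the legs' vertical rise in atan2(295, 708)) and the beam is 69 mm tall, so its top is at 708 + 69 = 777 mm. The raked legs top out at the beam's underside, so that is the highest point.


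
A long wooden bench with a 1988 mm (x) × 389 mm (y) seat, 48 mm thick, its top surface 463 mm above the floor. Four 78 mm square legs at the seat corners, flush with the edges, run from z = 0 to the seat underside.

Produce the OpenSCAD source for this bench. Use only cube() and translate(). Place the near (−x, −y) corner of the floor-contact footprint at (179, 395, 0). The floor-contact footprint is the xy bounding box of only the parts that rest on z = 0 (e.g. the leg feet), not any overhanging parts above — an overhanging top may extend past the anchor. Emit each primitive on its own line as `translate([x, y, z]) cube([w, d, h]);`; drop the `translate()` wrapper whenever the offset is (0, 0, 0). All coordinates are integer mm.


translate([179, 395, 415]) cube([1988, 389, 48]);
translate([179, 395, 0]) cube([78, 78, 415]);
translate([179, 706, 0]) cube([78, 78, 415]);
translate([2089, 395, 0]) cube([78, 78, 415]);
translate([2089, 706, 0]) cube([78, 78, 415]);


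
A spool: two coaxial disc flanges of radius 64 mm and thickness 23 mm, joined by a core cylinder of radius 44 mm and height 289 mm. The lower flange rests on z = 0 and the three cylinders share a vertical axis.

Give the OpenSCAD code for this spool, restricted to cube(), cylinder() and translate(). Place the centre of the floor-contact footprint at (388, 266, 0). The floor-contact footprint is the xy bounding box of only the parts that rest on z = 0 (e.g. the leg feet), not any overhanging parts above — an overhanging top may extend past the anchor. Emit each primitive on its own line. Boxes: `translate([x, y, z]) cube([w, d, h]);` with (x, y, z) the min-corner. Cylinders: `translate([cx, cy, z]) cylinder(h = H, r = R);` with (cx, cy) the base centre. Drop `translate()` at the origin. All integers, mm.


translate([388, 266, 0]) cylinder(h = 23, r = 64);
translate([388, 266, 23]) cylinder(h = 289, r = 44);
translate([388, 266, 312]) cylinder(h = 23, r = 64);


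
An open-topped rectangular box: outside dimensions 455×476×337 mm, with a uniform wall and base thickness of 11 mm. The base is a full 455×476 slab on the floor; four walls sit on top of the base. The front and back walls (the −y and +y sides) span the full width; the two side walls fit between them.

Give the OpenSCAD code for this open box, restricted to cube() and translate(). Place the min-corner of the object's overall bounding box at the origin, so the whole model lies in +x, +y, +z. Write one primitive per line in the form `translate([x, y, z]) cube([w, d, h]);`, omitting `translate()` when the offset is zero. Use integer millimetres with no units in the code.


cube([455, 476, 11]);
translate([0, 0, 11]) cube([455, 11, 326]);
translate([0, 465, 11]) cube([455, 11, 326]);
translate([0, 11, 11]) cube([11, 454, 326]);
translate([444, 11, 11]) cube([11, 454, 326]);


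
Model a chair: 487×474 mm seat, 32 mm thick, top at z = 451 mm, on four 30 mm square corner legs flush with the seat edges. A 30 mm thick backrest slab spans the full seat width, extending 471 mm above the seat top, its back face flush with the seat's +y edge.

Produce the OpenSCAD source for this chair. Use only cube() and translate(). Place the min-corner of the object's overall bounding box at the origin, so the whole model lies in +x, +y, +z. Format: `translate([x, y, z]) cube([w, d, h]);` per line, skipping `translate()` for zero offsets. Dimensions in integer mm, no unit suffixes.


translate([0, 0, 419]) cube([487, 474, 32]);
cube([30, 30, 419]);
translate([457, 0, 0]) cube([30, 30, 419]);
translate([0, 444, 0]) cube([30, 30, 419]);
translate([457, 444, 0]) cube([30, 30, 419]);
translate([0, 444, 451]) cube([487, 30, 471]);


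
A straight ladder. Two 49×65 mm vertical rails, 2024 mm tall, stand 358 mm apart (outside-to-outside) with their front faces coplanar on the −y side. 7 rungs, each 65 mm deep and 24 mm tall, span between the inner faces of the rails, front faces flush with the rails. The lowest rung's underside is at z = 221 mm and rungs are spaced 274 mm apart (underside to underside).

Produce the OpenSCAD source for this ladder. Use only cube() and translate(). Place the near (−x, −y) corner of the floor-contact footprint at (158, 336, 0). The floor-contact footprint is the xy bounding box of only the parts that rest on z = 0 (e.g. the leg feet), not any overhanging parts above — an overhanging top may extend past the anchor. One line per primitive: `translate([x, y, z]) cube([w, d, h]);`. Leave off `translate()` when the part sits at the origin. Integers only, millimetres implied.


translate([158, 336, 0]) cube([49, 65, 2024]);
translate([467, 336, 0]) cube([49, 65, 2024]);
translate([207, 336, 221]) cube([260, 65, 24]);
translate([207, 336, 495]) cube([260, 65, 24]);
translate([207, 336, 769]) cube([260, 65, 24]);
translate([207, 336, 1043]) cube([260, 65, 24]);
translate([207, 336, 1317]) cube([260, 65, 24]);
translate([207, 336, 1591]) cube([260, 65, 24]);
translate([207, 336, 1865]) cube([260, 65, 24]);


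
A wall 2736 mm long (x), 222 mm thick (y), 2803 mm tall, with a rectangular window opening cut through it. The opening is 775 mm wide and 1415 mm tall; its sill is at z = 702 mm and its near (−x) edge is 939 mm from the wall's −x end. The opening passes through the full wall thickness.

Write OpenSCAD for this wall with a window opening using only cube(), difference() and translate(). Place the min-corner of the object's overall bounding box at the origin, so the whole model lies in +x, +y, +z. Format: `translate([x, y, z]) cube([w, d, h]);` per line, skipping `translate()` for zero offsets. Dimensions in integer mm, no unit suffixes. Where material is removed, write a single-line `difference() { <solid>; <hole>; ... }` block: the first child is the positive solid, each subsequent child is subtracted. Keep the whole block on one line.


difference() { cube([2736, 222, 2803]); translate([939, 0, 702]) cube([775, 222, 1415]); }


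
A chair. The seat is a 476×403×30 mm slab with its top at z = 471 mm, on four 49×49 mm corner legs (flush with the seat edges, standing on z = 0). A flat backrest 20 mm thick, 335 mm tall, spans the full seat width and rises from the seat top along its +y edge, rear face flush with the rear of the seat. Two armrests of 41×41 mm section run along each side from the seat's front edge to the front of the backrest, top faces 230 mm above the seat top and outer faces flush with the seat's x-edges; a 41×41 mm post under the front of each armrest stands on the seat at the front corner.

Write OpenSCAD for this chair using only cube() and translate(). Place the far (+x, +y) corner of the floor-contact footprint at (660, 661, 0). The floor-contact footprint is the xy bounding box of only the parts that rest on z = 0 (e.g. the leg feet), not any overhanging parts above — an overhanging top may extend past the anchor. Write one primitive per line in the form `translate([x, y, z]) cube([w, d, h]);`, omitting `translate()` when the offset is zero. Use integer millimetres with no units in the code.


// leg_h = 471 - 30 = 441
// arm post h = 230 - 41 = 189
translate([184, 258, 441]) cube([476, 403, 30]);
translate([184, 258, 0]) cube([49, 49, 441]);
translate([611, 258, 0]) cube([49, 49, 441]);
translate([184, 612, 0]) cube([49, 49, 441]);
translate([611, 612, 0]) cube([49, 49, 441]);
translate([184, 641, 471]) cube([476, 20, 335]);
translate([184, 258, 660]) cube([41, 383, 41]);
translate([619, 258, 660]) cube([41, 383, 41]);
translate([184, 258, 471]) cube([41, 41, 189]);
translate([619, 258, 471]) cube([41, 41, 189]);


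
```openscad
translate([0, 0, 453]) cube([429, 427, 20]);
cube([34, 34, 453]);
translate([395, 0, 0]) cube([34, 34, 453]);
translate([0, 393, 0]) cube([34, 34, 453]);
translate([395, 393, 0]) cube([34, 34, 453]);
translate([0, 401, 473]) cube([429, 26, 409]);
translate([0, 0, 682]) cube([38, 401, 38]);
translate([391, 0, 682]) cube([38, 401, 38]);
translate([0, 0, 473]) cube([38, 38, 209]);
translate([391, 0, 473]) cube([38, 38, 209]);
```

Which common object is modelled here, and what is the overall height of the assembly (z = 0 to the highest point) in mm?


A chair. The overall height is 882 mm.

A slab on four corner posts with a tall panel at the back — a chair. The seat slab sits at z = 453 with thickness 20, and the 409 mm backrest starts at the seat top, so the overall height is 453 + 20 + 409 = 882 mm.


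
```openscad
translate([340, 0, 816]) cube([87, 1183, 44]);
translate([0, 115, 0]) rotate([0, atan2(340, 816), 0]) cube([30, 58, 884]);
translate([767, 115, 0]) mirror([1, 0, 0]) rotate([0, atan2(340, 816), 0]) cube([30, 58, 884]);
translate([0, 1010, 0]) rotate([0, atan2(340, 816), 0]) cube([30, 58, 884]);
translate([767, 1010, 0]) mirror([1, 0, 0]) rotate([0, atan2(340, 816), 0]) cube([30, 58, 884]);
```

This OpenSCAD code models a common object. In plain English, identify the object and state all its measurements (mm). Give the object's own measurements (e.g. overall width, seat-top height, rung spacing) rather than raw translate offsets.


A sawhorse. A 87×1183×44 mm beam (x, y, z) sits on two A-frame leg pairs. Each pair is two raked legs of 30×58 mm section (58 mm along y) splaying symmetrically in x. Each leg rises 816 mm vertically over 340 mm of horizontal reach and is 884 mm long along its own axis. Every leg's outer bottom edge rests on the floor and its outer top edge meets a bottom edge of the beam — the left legs (tilting toward +x) meet the beam's −x bottom edge, the right legs (their mirror images, tilting toward −x) meet its +x bottom edge — so the leg tops tuck under the beam, the beam's underside is 816 mm above the floor, and the feet are 767 mm apart outside-to-outside with the beam centred between them. The two leg pairs are set in 115 mm from either end of the beam.


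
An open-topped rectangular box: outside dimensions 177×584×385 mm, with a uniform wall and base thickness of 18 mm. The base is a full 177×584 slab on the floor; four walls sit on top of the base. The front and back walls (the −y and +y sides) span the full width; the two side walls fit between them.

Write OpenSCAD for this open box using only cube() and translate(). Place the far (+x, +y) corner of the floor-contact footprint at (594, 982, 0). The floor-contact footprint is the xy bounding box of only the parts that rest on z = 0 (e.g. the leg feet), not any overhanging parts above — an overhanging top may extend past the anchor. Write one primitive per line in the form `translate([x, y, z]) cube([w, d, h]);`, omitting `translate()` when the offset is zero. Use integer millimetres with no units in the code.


translate([417, 398, 0]) cube([177, 584, 18]);
translate([417, 398, 18]) cube([177, 18, 367]);
translate([417, 964, 18]) cube([177, 18, 367]);
translate([417, 416, 18]) cube([18, 548, 367]);
translate([576, 416, 18]) cube([18, 548, 367]);


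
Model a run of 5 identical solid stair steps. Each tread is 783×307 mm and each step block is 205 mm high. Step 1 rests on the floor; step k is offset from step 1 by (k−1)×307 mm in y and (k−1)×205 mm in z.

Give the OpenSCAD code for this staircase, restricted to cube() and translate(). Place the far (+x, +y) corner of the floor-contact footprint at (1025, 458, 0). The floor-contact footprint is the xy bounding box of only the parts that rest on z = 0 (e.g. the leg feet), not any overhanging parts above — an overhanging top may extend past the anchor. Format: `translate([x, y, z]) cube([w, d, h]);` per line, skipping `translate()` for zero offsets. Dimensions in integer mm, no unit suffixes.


translate([242, 151, 0]) cube([783, 307, 205]);
translate([242, 458, 205]) cube([783, 307, 205]);
translate([242, 765, 410]) cube([783, 307, 205]);
translate([242, 1072, 615]) cube([783, 307, 205]);
translate([242, 1379, 820]) cube([783, 307, 205]);


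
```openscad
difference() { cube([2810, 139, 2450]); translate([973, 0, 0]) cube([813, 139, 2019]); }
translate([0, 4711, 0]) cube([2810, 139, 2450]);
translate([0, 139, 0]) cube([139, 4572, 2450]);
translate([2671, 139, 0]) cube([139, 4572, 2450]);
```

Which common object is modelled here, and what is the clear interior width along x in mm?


A single room. The interior width is 2532 mm.

Four walls enclosing a rectangle with a door in the front wall — a room. Outside width 2810 minus two 139 mm walls gives 2532 mm.


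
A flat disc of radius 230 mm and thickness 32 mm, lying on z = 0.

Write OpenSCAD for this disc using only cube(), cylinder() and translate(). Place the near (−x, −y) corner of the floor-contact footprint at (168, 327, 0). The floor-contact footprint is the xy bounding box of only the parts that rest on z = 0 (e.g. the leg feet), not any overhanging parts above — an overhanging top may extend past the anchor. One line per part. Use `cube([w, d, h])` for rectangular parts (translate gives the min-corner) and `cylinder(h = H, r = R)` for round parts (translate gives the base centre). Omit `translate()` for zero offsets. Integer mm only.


translate([398, 557, 0]) cylinder(h = 32, r = 230);


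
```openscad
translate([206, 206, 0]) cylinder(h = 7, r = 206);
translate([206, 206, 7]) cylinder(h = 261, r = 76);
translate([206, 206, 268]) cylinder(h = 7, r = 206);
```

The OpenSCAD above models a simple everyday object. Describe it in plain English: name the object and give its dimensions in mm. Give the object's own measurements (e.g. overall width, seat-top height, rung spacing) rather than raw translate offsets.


A spool: two coaxial disc flanges of radius 206 mm and thickness 7 mm, joined by a core cylinder of radius 76 mm and height 261 mm. The lower flange rests on z = 0 and the three cylinders share a vertical axis.


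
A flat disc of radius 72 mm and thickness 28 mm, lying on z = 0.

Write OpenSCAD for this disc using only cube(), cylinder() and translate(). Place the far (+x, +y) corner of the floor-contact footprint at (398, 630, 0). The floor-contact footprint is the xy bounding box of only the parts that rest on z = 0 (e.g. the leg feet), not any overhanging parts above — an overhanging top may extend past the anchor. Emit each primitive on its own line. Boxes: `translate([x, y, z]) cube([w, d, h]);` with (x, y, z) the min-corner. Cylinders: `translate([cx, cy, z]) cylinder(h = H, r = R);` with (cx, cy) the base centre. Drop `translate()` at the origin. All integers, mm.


translate([326, 558, 0]) cylinder(h = 28, r = 72);


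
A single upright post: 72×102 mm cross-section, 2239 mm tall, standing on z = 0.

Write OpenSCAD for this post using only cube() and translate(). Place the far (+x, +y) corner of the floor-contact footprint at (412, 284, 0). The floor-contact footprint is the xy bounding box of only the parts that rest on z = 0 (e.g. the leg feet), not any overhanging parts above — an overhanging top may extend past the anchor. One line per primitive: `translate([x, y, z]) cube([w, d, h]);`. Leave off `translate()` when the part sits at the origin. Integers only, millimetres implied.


translate([340, 182, 0]) cube([72, 102, 2239]);


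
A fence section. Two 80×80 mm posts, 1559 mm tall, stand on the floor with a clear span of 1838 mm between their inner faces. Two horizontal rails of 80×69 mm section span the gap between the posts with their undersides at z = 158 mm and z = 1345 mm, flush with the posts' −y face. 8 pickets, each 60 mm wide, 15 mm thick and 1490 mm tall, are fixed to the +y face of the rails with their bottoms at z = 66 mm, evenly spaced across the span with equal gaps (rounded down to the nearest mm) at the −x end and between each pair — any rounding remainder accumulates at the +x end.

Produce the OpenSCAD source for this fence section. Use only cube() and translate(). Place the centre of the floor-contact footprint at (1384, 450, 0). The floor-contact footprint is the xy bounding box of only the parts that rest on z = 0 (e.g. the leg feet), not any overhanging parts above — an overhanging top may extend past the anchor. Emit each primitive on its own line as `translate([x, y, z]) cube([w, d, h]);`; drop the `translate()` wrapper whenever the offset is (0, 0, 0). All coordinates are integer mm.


translate([385, 410, 0]) cube([80, 80, 1559]);
translate([2303, 410, 0]) cube([80, 80, 1559]);
translate([465, 410, 158]) cube([1838, 80, 69]);
translate([465, 410, 1345]) cube([1838, 80, 69]);
translate([615, 490, 66]) cube([60, 15, 1490]);
translate([825, 490, 66]) cube([60, 15, 1490]);
translate([1035, 490, 66]) cube([60, 15, 1490]);
translate([1245, 490, 66]) cube([60, 15, 1490]);
translate([1455, 490, 66]) cube([60, 15, 1490]);
translate([1665, 490, 66]) cube([60, 15, 1490]);
translate([1875, 490, 66]) cube([60, 15, 1490]);
translate([2085, 490, 66]) cube([60, 15, 1490]);


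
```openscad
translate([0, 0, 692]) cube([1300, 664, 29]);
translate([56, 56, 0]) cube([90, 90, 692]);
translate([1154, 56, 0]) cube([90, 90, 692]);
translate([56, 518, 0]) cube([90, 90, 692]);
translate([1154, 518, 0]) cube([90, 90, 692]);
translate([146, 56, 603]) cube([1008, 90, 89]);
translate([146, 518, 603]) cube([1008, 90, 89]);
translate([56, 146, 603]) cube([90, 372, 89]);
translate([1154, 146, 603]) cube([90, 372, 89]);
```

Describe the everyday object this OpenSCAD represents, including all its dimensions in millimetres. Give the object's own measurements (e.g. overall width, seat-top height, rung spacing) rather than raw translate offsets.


A table: top 1300 mm (x) × 664 mm (y), 29 mm thick, upper face at z = 721 mm, on four 90×90 mm square legs, each inset 56 mm from the nearest pair of top edges from z = 0 to the bottom of the top. Four apron rails, 90 mm thick and 89 mm tall, run between adjacent legs with their top edges flush with the underside of the top and their outer faces flush with the legs' outer faces.


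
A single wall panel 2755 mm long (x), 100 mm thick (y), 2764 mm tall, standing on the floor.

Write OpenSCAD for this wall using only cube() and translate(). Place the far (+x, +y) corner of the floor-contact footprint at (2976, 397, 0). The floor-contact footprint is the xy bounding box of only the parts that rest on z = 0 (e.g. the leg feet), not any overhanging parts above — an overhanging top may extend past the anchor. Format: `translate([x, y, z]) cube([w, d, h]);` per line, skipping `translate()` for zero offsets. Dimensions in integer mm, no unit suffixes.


translate([221, 297, 0]) cube([2755, 100, 2764]);


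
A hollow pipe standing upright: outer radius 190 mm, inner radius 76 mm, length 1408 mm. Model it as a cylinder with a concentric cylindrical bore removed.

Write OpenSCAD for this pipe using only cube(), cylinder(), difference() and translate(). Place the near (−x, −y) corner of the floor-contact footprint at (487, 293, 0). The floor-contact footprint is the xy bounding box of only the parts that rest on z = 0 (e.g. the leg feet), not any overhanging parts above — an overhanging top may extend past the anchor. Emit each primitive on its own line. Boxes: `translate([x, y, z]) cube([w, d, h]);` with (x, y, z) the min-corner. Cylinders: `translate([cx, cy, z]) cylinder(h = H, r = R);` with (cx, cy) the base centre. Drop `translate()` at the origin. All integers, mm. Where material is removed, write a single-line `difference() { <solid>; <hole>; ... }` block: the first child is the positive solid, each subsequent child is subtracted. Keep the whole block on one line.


difference() { translate([677, 483, 0]) cylinder(h = 1408, r = 190); translate([677, 483, 0]) cylinder(h = 1408, r = 76); }


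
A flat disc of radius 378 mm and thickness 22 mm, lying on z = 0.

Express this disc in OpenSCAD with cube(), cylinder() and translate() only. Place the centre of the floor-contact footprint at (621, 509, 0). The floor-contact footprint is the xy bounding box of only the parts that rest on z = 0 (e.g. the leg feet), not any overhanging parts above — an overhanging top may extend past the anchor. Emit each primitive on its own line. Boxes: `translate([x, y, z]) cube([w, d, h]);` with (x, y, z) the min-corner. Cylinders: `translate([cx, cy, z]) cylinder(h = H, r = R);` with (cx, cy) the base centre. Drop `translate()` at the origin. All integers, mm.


translate([621, 509, 0]) cylinder(h = 22, r = 378);


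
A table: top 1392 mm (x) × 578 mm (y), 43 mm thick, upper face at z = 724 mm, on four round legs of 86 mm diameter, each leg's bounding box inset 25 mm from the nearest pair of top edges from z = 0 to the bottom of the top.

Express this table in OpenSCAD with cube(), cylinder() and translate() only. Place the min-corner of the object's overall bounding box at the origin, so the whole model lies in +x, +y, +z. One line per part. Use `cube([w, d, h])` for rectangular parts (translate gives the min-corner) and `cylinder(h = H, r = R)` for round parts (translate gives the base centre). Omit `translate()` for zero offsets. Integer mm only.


translate([0, 0, 681]) cube([1392, 578, 43]);
translate([68, 68, 0]) cylinder(h = 681, r = 43);
translate([1324, 68, 0]) cylinder(h = 681, r = 43);
translate([68, 510, 0]) cylinder(h = 681, r = 43);
translate([1324, 510, 0]) cylinder(h = 681, r = 43);


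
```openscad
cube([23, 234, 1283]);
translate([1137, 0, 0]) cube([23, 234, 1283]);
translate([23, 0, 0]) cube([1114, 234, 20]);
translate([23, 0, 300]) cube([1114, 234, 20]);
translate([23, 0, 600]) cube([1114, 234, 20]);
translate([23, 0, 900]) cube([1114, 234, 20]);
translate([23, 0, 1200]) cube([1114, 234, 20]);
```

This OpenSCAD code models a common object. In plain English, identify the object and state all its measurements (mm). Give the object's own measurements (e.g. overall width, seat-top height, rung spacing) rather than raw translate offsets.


An open bookshelf. Two side panels, each 23 mm thick, 234 mm deep and 1283 mm tall, stand 1160 mm apart (outside-to-outside). Between them sit 5 shelves, each 20 mm thick and 234 mm deep, spanning the full gap between the sides. The bottom shelf rests on the floor (its underside at z = 0) and the clear gap between one shelf's top and the next shelf's underside is 280 mm.


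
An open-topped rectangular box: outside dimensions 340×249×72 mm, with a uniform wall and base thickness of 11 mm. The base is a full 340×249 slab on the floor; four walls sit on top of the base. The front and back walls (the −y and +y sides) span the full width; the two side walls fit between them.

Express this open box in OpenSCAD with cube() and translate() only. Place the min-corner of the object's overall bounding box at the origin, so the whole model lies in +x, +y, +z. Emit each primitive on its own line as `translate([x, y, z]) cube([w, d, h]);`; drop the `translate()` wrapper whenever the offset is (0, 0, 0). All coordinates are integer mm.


cube([340, 249, 11]);
translate([0, 0, 11]) cube([340, 11, 61]);
translate([0, 238, 11]) cube([340, 11, 61]);
translate([0, 11, 11]) cube([11, 227, 61]);
translate([329, 11, 11]) cube([11, 227, 61]);


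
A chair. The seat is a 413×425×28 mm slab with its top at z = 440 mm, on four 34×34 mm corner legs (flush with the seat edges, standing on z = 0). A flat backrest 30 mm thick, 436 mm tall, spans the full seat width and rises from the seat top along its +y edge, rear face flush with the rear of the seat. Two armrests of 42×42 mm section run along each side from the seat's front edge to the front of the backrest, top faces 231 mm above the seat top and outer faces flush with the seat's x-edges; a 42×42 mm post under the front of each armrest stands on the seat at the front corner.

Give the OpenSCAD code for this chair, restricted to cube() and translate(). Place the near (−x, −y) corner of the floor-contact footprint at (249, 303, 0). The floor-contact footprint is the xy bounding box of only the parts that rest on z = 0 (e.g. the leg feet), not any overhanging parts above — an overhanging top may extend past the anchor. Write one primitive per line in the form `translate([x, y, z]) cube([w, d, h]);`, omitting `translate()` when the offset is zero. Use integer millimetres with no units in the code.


translate([249, 303, 412]) cube([413, 425, 28]);
translate([249, 303, 0]) cube([34, 34, 412]);
translate([628, 303, 0]) cube([34, 34, 412]);
translate([249, 694, 0]) cube([34, 34, 412]);
translate([628, 694, 0]) cube([34, 34, 412]);
translate([249, 698, 440]) cube([413, 30, 436]);
translate([249, 303, 629]) cube([42, 395, 42]);
translate([620, 303, 629]) cube([42, 395, 42]);
translate([249, 303, 440]) cube([42, 42, 189]);
translate([620, 303, 440]) cube([42, 42, 189]);
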